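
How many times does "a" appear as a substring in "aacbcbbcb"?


Searching for "a" in "aacbcbbcb"
Scanning each position:
  Position 0: "a" => MATCH
  Position 1: "a" => MATCH
  Position 2: "c" => no
  Position 3: "b" => no
  Position 4: "c" => no
  Position 5: "b" => no
  Position 6: "b" => no
  Position 7: "c" => no
  Position 8: "b" => no
Total occurrences: 2

2


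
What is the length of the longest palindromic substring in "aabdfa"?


Input: "aabdfa"
Checking substrings for palindromes:
  [0:2] "aa" (len 2) => palindrome
Longest palindromic substring: "aa" with length 2

2


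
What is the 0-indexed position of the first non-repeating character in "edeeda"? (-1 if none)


Input: edeeda
Character frequencies:
  'a': 1
  'd': 2
  'e': 3
Scanning left to right for freq == 1:
  Position 0 ('e'): freq=3, skip
  Position 1 ('d'): freq=2, skip
  Position 2 ('e'): freq=3, skip
  Position 3 ('e'): freq=3, skip
  Position 4 ('d'): freq=2, skip
  Position 5 ('a'): unique! => answer = 5

5


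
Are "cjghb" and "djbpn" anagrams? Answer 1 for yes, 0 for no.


Strings: "cjghb", "djbpn"
Sorted first:  bcghj
Sorted second: bdjnp
Differ at position 1: 'c' vs 'd' => not anagrams

0


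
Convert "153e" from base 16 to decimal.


Input: "153e" in base 16
Positional expansion:
  Digit '1' (value 1) x 16^3 = 4096
  Digit '5' (value 5) x 16^2 = 1280
  Digit '3' (value 3) x 16^1 = 48
  Digit 'e' (value 14) x 16^0 = 14
Sum = 5438

5438


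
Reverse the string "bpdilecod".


Input: bpdilecod
Reading characters right to left:
  Position 8: 'd'
  Position 7: 'o'
  Position 6: 'c'
  Position 5: 'e'
  Position 4: 'l'
  Position 3: 'i'
  Position 2: 'd'
  Position 1: 'p'
  Position 0: 'b'
Reversed: docelidpb

docelidpb


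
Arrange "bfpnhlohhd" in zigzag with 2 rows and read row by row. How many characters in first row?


Zigzag "bfpnhlohhd" into 2 rows:
Placing characters:
  'b' => row 0
  'f' => row 1
  'p' => row 0
  'n' => row 1
  'h' => row 0
  'l' => row 1
  'o' => row 0
  'h' => row 1
  'h' => row 0
  'd' => row 1
Rows:
  Row 0: "bphoh"
  Row 1: "fnlhd"
First row length: 5

5


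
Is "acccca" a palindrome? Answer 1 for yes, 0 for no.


Input: acccca
Reversed: acccca
  Compare pos 0 ('a') with pos 5 ('a'): match
  Compare pos 1 ('c') with pos 4 ('c'): match
  Compare pos 2 ('c') with pos 3 ('c'): match
Result: palindrome

1


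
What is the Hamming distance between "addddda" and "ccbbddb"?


Comparing "addddda" and "ccbbddb" position by position:
  Position 0: 'a' vs 'c' => differ
  Position 1: 'd' vs 'c' => differ
  Position 2: 'd' vs 'b' => differ
  Position 3: 'd' vs 'b' => differ
  Position 4: 'd' vs 'd' => same
  Position 5: 'd' vs 'd' => same
  Position 6: 'a' vs 'b' => differ
Total differences (Hamming distance): 5

5


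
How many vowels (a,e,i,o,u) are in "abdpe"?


Input: abdpe
Checking each character:
  'a' at position 0: vowel (running total: 1)
  'b' at position 1: consonant
  'd' at position 2: consonant
  'p' at position 3: consonant
  'e' at position 4: vowel (running total: 2)
Total vowels: 2

2


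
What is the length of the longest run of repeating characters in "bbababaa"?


Input: "bbababaa"
Scanning for longest run:
  Position 1 ('b'): continues run of 'b', length=2
  Position 2 ('a'): new char, reset run to 1
  Position 3 ('b'): new char, reset run to 1
  Position 4 ('a'): new char, reset run to 1
  Position 5 ('b'): new char, reset run to 1
  Position 6 ('a'): new char, reset run to 1
  Position 7 ('a'): continues run of 'a', length=2
Longest run: 'b' with length 2

2


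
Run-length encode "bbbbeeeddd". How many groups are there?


Input: bbbbeeeddd
Scanning for consecutive runs:
  Group 1: 'b' x 4 (positions 0-3)
  Group 2: 'e' x 3 (positions 4-6)
  Group 3: 'd' x 3 (positions 7-9)
Total groups: 3

3


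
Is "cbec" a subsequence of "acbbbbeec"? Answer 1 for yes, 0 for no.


Check if "cbec" is a subsequence of "acbbbbeec"
Greedy scan:
  Position 0 ('a'): no match needed
  Position 1 ('c'): matches sub[0] = 'c'
  Position 2 ('b'): matches sub[1] = 'b'
  Position 3 ('b'): no match needed
  Position 4 ('b'): no match needed
  Position 5 ('b'): no match needed
  Position 6 ('e'): matches sub[2] = 'e'
  Position 7 ('e'): no match needed
  Position 8 ('c'): matches sub[3] = 'c'
All 4 characters matched => is a subsequence

1


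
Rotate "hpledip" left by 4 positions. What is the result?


Input: "hpledip", rotate left by 4
First 4 characters: "hple"
Remaining characters: "dip"
Concatenate remaining + first: "dip" + "hple" = "diphple"

diphple


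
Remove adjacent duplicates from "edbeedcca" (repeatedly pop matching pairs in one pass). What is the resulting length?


Input: edbeedcca
Stack-based adjacent duplicate removal:
  Read 'e': push. Stack: e
  Read 'd': push. Stack: ed
  Read 'b': push. Stack: edb
  Read 'e': push. Stack: edbe
  Read 'e': matches stack top 'e' => pop. Stack: edb
  Read 'd': push. Stack: edbd
  Read 'c': push. Stack: edbdc
  Read 'c': matches stack top 'c' => pop. Stack: edbd
  Read 'a': push. Stack: edbda
Final stack: "edbda" (length 5)

5


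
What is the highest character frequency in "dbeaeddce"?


Input: dbeaeddce
Character counts:
  'a': 1
  'b': 1
  'c': 1
  'd': 3
  'e': 3
Maximum frequency: 3

3


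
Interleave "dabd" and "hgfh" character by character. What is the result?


Interleaving "dabd" and "hgfh":
  Position 0: 'd' from first, 'h' from second => "dh"
  Position 1: 'a' from first, 'g' from second => "ag"
  Position 2: 'b' from first, 'f' from second => "bf"
  Position 3: 'd' from first, 'h' from second => "dh"
Result: dhagbfdh

dhagbfdh


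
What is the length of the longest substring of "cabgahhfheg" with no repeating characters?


Input: "cabgahhfheg"
Sliding window (track last position of each char):
  Position 0 ('c'): window [0,0] length 1 -- new best
  Position 1 ('a'): window [0,1] length 2 -- new best
  Position 2 ('b'): window [0,2] length 3 -- new best
  Position 3 ('g'): window [0,3] length 4 -- new best
  Position 4 ('a'): repeat (last at 1), move window start to 2
  Position 4 ('a'): window [2,4] length 3
  Position 5 ('h'): window [2,5] length 4
  Position 6 ('h'): repeat (last at 5), move window start to 6
  Position 6 ('h'): window [6,6] length 1
  Position 7 ('f'): window [6,7] length 2
  Position 8 ('h'): repeat (last at 6), move window start to 7
  Position 8 ('h'): window [7,8] length 2
  Position 9 ('e'): window [7,9] length 3
  Position 10 ('g'): window [7,10] length 4
Longest substring with no repeats: "cabg" with length 4

4


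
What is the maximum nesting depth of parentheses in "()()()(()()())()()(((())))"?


Input: "()()()(()()())()()(((())))"
Tracking depth:
  Position 0 '(': depth becomes 1
  Position 1 ')': depth becomes 0
  Position 2 '(': depth becomes 1
  Position 3 ')': depth becomes 0
  Position 4 '(': depth becomes 1
  Position 5 ')': depth becomes 0
  Position 6 '(': depth becomes 1
  Position 7 '(': depth becomes 2
  Position 8 ')': depth becomes 1
  Position 9 '(': depth becomes 2
  Position 10 ')': depth becomes 1
  Position 11 '(': depth becomes 2
  Position 12 ')': depth becomes 1
  Position 13 ')': depth becomes 0
  Position 14 '(': depth becomes 1
  Position 15 ')': depth becomes 0
  Position 16 '(': depth becomes 1
  Position 17 ')': depth becomes 0
  Position 18 '(': depth becomes 1
  Position 19 '(': depth becomes 2
  Position 20 '(': depth becomes 3
  Position 21 '(': depth becomes 4
  Position 22 ')': depth becomes 3
  Position 23 ')': depth becomes 2
  Position 24 ')': depth becomes 1
  Position 25 ')': depth becomes 0
Maximum depth reached: 4

4


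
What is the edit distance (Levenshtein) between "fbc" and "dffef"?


Computing edit distance: "fbc" -> "dffef"
DP table:
           d    f    f    e    f
      0    1    2    3    4    5
  f   1    1    1    2    3    4
  b   2    2    2    2    3    4
  c   3    3    3    3    3    4
Edit distance = dp[3][5] = 4

4


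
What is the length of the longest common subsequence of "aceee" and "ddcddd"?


LCS of "aceee" and "ddcddd"
DP table:
           d    d    c    d    d    d
      0    0    0    0    0    0    0
  a   0    0    0    0    0    0    0
  c   0    0    0    1    1    1    1
  e   0    0    0    1    1    1    1
  e   0    0    0    1    1    1    1
  e   0    0    0    1    1    1    1
LCS length = dp[5][6] = 1

1


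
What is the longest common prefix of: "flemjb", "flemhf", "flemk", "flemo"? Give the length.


Words: flemjb, flemhf, flemk, flemo
  Position 0: all 'f' => match
  Position 1: all 'l' => match
  Position 2: all 'e' => match
  Position 3: all 'm' => match
  Position 4: ('j', 'h', 'k', 'o') => mismatch, stop
LCP = "flem" (length 4)

4


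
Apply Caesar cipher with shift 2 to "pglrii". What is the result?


Caesar cipher: shift "pglrii" by 2
  'p' (pos 15) + 2 = pos 17 = 'r'
  'g' (pos 6) + 2 = pos 8 = 'i'
  'l' (pos 11) + 2 = pos 13 = 'n'
  'r' (pos 17) + 2 = pos 19 = 't'
  'i' (pos 8) + 2 = pos 10 = 'k'
  'i' (pos 8) + 2 = pos 10 = 'k'
Result: rintkk

rintkk


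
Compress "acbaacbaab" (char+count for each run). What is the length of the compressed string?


Input: acbaacbaab
Runs:
  'a' x 1 => "a1"
  'c' x 1 => "c1"
  'b' x 1 => "b1"
  'a' x 2 => "a2"
  'c' x 1 => "c1"
  'b' x 1 => "b1"
  'a' x 2 => "a2"
  'b' x 1 => "b1"
Compressed: "a1c1b1a2c1b1a2b1"
Compressed length: 16

16


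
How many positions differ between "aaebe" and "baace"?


Comparing "aaebe" and "baace" position by position:
  Position 0: 'a' vs 'b' => DIFFER
  Position 1: 'a' vs 'a' => same
  Position 2: 'e' vs 'a' => DIFFER
  Position 3: 'b' vs 'c' => DIFFER
  Position 4: 'e' vs 'e' => same
Positions that differ: 3

3


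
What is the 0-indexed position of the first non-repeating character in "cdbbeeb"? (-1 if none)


Input: cdbbeeb
Character frequencies:
  'b': 3
  'c': 1
  'd': 1
  'e': 2
Scanning left to right for freq == 1:
  Position 0 ('c'): unique! => answer = 0

0


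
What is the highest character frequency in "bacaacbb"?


Input: bacaacbb
Character counts:
  'a': 3
  'b': 3
  'c': 2
Maximum frequency: 3

3


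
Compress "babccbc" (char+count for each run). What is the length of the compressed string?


Input: babccbc
Runs:
  'b' x 1 => "b1"
  'a' x 1 => "a1"
  'b' x 1 => "b1"
  'c' x 2 => "c2"
  'b' x 1 => "b1"
  'c' x 1 => "c1"
Compressed: "b1a1b1c2b1c1"
Compressed length: 12

12


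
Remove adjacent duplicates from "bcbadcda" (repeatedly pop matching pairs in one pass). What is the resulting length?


Input: bcbadcda
Stack-based adjacent duplicate removal:
  Read 'b': push. Stack: b
  Read 'c': push. Stack: bc
  Read 'b': push. Stack: bcb
  Read 'a': push. Stack: bcba
  Read 'd': push. Stack: bcbad
  Read 'c': push. Stack: bcbadc
  Read 'd': push. Stack: bcbadcd
  Read 'a': push. Stack: bcbadcda
Final stack: "bcbadcda" (length 8)

8


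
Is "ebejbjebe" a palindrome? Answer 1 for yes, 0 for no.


Input: ebejbjebe
Reversed: ebejbjebe
  Compare pos 0 ('e') with pos 8 ('e'): match
  Compare pos 1 ('b') with pos 7 ('b'): match
  Compare pos 2 ('e') with pos 6 ('e'): match
  Compare pos 3 ('j') with pos 5 ('j'): match
Result: palindrome

1


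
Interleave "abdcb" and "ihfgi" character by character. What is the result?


Interleaving "abdcb" and "ihfgi":
  Position 0: 'a' from first, 'i' from second => "ai"
  Position 1: 'b' from first, 'h' from second => "bh"
  Position 2: 'd' from first, 'f' from second => "df"
  Position 3: 'c' from first, 'g' from second => "cg"
  Position 4: 'b' from first, 'i' from second => "bi"
Result: aibhdfcgbi

aibhdfcgbi


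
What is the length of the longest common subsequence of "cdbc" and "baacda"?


LCS of "cdbc" and "baacda"
DP table:
           b    a    a    c    d    a
      0    0    0    0    0    0    0
  c   0    0    0    0    1    1    1
  d   0    0    0    0    1    2    2
  b   0    1    1    1    1    2    2
  c   0    1    1    1    2    2    2
LCS length = dp[4][6] = 2

2


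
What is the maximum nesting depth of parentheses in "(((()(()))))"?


Input: "(((()(()))))"
Tracking depth:
  Position 0 '(': depth becomes 1
  Position 1 '(': depth becomes 2
  Position 2 '(': depth becomes 3
  Position 3 '(': depth becomes 4
  Position 4 ')': depth becomes 3
  Position 5 '(': depth becomes 4
  Position 6 '(': depth becomes 5
  Position 7 ')': depth becomes 4
  Position 8 ')': depth becomes 3
  Position 9 ')': depth becomes 2
  Position 10 ')': depth becomes 1
  Position 11 ')': depth becomes 0
Maximum depth reached: 5

5


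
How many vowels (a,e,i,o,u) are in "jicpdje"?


Input: jicpdje
Checking each character:
  'j' at position 0: consonant
  'i' at position 1: vowel (running total: 1)
  'c' at position 2: consonant
  'p' at position 3: consonant
  'd' at position 4: consonant
  'j' at position 5: consonant
  'e' at position 6: vowel (running total: 2)
Total vowels: 2

2


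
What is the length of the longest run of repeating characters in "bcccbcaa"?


Input: "bcccbcaa"
Scanning for longest run:
  Position 1 ('c'): new char, reset run to 1
  Position 2 ('c'): continues run of 'c', length=2
  Position 3 ('c'): continues run of 'c', length=3
  Position 4 ('b'): new char, reset run to 1
  Position 5 ('c'): new char, reset run to 1
  Position 6 ('a'): new char, reset run to 1
  Position 7 ('a'): continues run of 'a', length=2
Longest run: 'c' with length 3

3


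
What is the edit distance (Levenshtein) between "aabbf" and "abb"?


Computing edit distance: "aabbf" -> "abb"
DP table:
           a    b    b
      0    1    2    3
  a   1    0    1    2
  a   2    1    1    2
  b   3    2    1    1
  b   4    3    2    1
  f   5    4    3    2
Edit distance = dp[5][3] = 2

2


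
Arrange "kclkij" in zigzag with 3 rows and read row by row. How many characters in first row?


Zigzag "kclkij" into 3 rows:
Placing characters:
  'k' => row 0
  'c' => row 1
  'l' => row 2
  'k' => row 1
  'i' => row 0
  'j' => row 1
Rows:
  Row 0: "ki"
  Row 1: "ckj"
  Row 2: "l"
First row length: 2

2


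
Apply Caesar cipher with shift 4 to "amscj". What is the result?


Caesar cipher: shift "amscj" by 4
  'a' (pos 0) + 4 = pos 4 = 'e'
  'm' (pos 12) + 4 = pos 16 = 'q'
  's' (pos 18) + 4 = pos 22 = 'w'
  'c' (pos 2) + 4 = pos 6 = 'g'
  'j' (pos 9) + 4 = pos 13 = 'n'
Result: eqwgn

eqwgn


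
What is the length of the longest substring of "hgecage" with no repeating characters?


Input: "hgecage"
Sliding window (track last position of each char):
  Position 0 ('h'): window [0,0] length 1 -- new best
  Position 1 ('g'): window [0,1] length 2 -- new best
  Position 2 ('e'): window [0,2] length 3 -- new best
  Position 3 ('c'): window [0,3] length 4 -- new best
  Position 4 ('a'): window [0,4] length 5 -- new best
  Position 5 ('g'): repeat (last at 1), move window start to 2
  Position 5 ('g'): window [2,5] length 4
  Position 6 ('e'): repeat (last at 2), move window start to 3
  Position 6 ('e'): window [3,6] length 4
Longest substring with no repeats: "hgeca" with length 5

5


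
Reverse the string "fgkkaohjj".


Input: fgkkaohjj
Reading characters right to left:
  Position 8: 'j'
  Position 7: 'j'
  Position 6: 'h'
  Position 5: 'o'
  Position 4: 'a'
  Position 3: 'k'
  Position 2: 'k'
  Position 1: 'g'
  Position 0: 'f'
Reversed: jjhoakkgf

jjhoakkgf


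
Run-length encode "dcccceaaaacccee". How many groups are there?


Input: dcccceaaaacccee
Scanning for consecutive runs:
  Group 1: 'd' x 1 (positions 0-0)
  Group 2: 'c' x 4 (positions 1-4)
  Group 3: 'e' x 1 (positions 5-5)
  Group 4: 'a' x 4 (positions 6-9)
  Group 5: 'c' x 3 (positions 10-12)
  Group 6: 'e' x 2 (positions 13-14)
Total groups: 6

6


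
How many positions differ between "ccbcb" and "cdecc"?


Comparing "ccbcb" and "cdecc" position by position:
  Position 0: 'c' vs 'c' => same
  Position 1: 'c' vs 'd' => DIFFER
  Position 2: 'b' vs 'e' => DIFFER
  Position 3: 'c' vs 'c' => same
  Position 4: 'b' vs 'c' => DIFFER
Positions that differ: 3

3


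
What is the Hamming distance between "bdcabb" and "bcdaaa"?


Comparing "bdcabb" and "bcdaaa" position by position:
  Position 0: 'b' vs 'b' => same
  Position 1: 'd' vs 'c' => differ
  Position 2: 'c' vs 'd' => differ
  Position 3: 'a' vs 'a' => same
  Position 4: 'b' vs 'a' => differ
  Position 5: 'b' vs 'a' => differ
Total differences (Hamming distance): 4

4


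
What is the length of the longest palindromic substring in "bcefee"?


Input: "bcefee"
Checking substrings for palindromes:
  [2:5] "efe" (len 3) => palindrome
  [4:6] "ee" (len 2) => palindrome
Longest palindromic substring: "efe" with length 3

3


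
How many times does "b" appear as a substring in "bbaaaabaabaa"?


Searching for "b" in "bbaaaabaabaa"
Scanning each position:
  Position 0: "b" => MATCH
  Position 1: "b" => MATCH
  Position 2: "a" => no
  Position 3: "a" => no
  Position 4: "a" => no
  Position 5: "a" => no
  Position 6: "b" => MATCH
  Position 7: "a" => no
  Position 8: "a" => no
  Position 9: "b" => MATCH
  Position 10: "a" => no
  Position 11: "a" => no
Total occurrences: 4

4


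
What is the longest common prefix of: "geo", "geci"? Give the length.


Words: geo, geci
  Position 0: all 'g' => match
  Position 1: all 'e' => match
  Position 2: ('o', 'c') => mismatch, stop
LCP = "ge" (length 2)

2


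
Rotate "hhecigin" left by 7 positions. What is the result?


Input: "hhecigin", rotate left by 7
First 7 characters: "hhecigi"
Remaining characters: "n"
Concatenate remaining + first: "n" + "hhecigi" = "nhhecigi"

nhhecigi


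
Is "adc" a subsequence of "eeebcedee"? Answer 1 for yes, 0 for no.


Check if "adc" is a subsequence of "eeebcedee"
Greedy scan:
  Position 0 ('e'): no match needed
  Position 1 ('e'): no match needed
  Position 2 ('e'): no match needed
  Position 3 ('b'): no match needed
  Position 4 ('c'): no match needed
  Position 5 ('e'): no match needed
  Position 6 ('d'): no match needed
  Position 7 ('e'): no match needed
  Position 8 ('e'): no match needed
Only matched 0/3 characters => not a subsequence

0


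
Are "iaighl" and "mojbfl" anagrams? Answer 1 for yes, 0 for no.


Strings: "iaighl", "mojbfl"
Sorted first:  aghiil
Sorted second: bfjlmo
Differ at position 0: 'a' vs 'b' => not anagrams

0


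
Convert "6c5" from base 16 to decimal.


Input: "6c5" in base 16
Positional expansion:
  Digit '6' (value 6) x 16^2 = 1536
  Digit 'c' (value 12) x 16^1 = 192
  Digit '5' (value 5) x 16^0 = 5
Sum = 1733

1733


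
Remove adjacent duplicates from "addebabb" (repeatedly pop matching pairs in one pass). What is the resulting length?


Input: addebabb
Stack-based adjacent duplicate removal:
  Read 'a': push. Stack: a
  Read 'd': push. Stack: ad
  Read 'd': matches stack top 'd' => pop. Stack: a
  Read 'e': push. Stack: ae
  Read 'b': push. Stack: aeb
  Read 'a': push. Stack: aeba
  Read 'b': push. Stack: aebab
  Read 'b': matches stack top 'b' => pop. Stack: aeba
Final stack: "aeba" (length 4)

4


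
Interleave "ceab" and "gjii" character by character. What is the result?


Interleaving "ceab" and "gjii":
  Position 0: 'c' from first, 'g' from second => "cg"
  Position 1: 'e' from first, 'j' from second => "ej"
  Position 2: 'a' from first, 'i' from second => "ai"
  Position 3: 'b' from first, 'i' from second => "bi"
Result: cgejaibi

cgejaibi


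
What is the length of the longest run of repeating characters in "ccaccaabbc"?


Input: "ccaccaabbc"
Scanning for longest run:
  Position 1 ('c'): continues run of 'c', length=2
  Position 2 ('a'): new char, reset run to 1
  Position 3 ('c'): new char, reset run to 1
  Position 4 ('c'): continues run of 'c', length=2
  Position 5 ('a'): new char, reset run to 1
  Position 6 ('a'): continues run of 'a', length=2
  Position 7 ('b'): new char, reset run to 1
  Position 8 ('b'): continues run of 'b', length=2
  Position 9 ('c'): new char, reset run to 1
Longest run: 'c' with length 2

2


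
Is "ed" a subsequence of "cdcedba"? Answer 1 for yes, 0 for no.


Check if "ed" is a subsequence of "cdcedba"
Greedy scan:
  Position 0 ('c'): no match needed
  Position 1 ('d'): no match needed
  Position 2 ('c'): no match needed
  Position 3 ('e'): matches sub[0] = 'e'
  Position 4 ('d'): matches sub[1] = 'd'
  Position 5 ('b'): no match needed
  Position 6 ('a'): no match needed
All 2 characters matched => is a subsequence

1


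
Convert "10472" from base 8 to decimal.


Input: "10472" in base 8
Positional expansion:
  Digit '1' (value 1) x 8^4 = 4096
  Digit '0' (value 0) x 8^3 = 0
  Digit '4' (value 4) x 8^2 = 256
  Digit '7' (value 7) x 8^1 = 56
  Digit '2' (value 2) x 8^0 = 2
Sum = 4410

4410


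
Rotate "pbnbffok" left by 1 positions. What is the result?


Input: "pbnbffok", rotate left by 1
First 1 characters: "p"
Remaining characters: "bnbffok"
Concatenate remaining + first: "bnbffok" + "p" = "bnbffokp"

bnbffokp


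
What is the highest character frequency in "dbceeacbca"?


Input: dbceeacbca
Character counts:
  'a': 2
  'b': 2
  'c': 3
  'd': 1
  'e': 2
Maximum frequency: 3

3


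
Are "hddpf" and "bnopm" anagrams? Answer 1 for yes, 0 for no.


Strings: "hddpf", "bnopm"
Sorted first:  ddfhp
Sorted second: bmnop
Differ at position 0: 'd' vs 'b' => not anagrams

0


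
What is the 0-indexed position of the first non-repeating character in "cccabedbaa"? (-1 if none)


Input: cccabedbaa
Character frequencies:
  'a': 3
  'b': 2
  'c': 3
  'd': 1
  'e': 1
Scanning left to right for freq == 1:
  Position 0 ('c'): freq=3, skip
  Position 1 ('c'): freq=3, skip
  Position 2 ('c'): freq=3, skip
  Position 3 ('a'): freq=3, skip
  Position 4 ('b'): freq=2, skip
  Position 5 ('e'): unique! => answer = 5

5


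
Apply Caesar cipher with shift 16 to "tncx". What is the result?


Caesar cipher: shift "tncx" by 16
  't' (pos 19) + 16 = pos 9 = 'j'
  'n' (pos 13) + 16 = pos 3 = 'd'
  'c' (pos 2) + 16 = pos 18 = 's'
  'x' (pos 23) + 16 = pos 13 = 'n'
Result: jdsn

jdsn


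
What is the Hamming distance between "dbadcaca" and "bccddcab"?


Comparing "dbadcaca" and "bccddcab" position by position:
  Position 0: 'd' vs 'b' => differ
  Position 1: 'b' vs 'c' => differ
  Position 2: 'a' vs 'c' => differ
  Position 3: 'd' vs 'd' => same
  Position 4: 'c' vs 'd' => differ
  Position 5: 'a' vs 'c' => differ
  Position 6: 'c' vs 'a' => differ
  Position 7: 'a' vs 'b' => differ
Total differences (Hamming distance): 7

7


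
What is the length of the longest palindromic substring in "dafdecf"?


Input: "dafdecf"
Checking substrings for palindromes:
  No multi-char palindromic substrings found
Longest palindromic substring: "d" with length 1

1


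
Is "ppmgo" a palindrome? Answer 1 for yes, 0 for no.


Input: ppmgo
Reversed: ogmpp
  Compare pos 0 ('p') with pos 4 ('o'): MISMATCH
  Compare pos 1 ('p') with pos 3 ('g'): MISMATCH
Result: not a palindrome

0


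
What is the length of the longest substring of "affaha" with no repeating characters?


Input: "affaha"
Sliding window (track last position of each char):
  Position 0 ('a'): window [0,0] length 1 -- new best
  Position 1 ('f'): window [0,1] length 2 -- new best
  Position 2 ('f'): repeat (last at 1), move window start to 2
  Position 2 ('f'): window [2,2] length 1
  Position 3 ('a'): window [2,3] length 2
  Position 4 ('h'): window [2,4] length 3 -- new best
  Position 5 ('a'): repeat (last at 3), move window start to 4
  Position 5 ('a'): window [4,5] length 2
Longest substring with no repeats: "fah" with length 3

3


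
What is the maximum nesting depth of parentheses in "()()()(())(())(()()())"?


Input: "()()()(())(())(()()())"
Tracking depth:
  Position 0 '(': depth becomes 1
  Position 1 ')': depth becomes 0
  Position 2 '(': depth becomes 1
  Position 3 ')': depth becomes 0
  Position 4 '(': depth becomes 1
  Position 5 ')': depth becomes 0
  Position 6 '(': depth becomes 1
  Position 7 '(': depth becomes 2
  Position 8 ')': depth becomes 1
  Position 9 ')': depth becomes 0
  Position 10 '(': depth becomes 1
  Position 11 '(': depth becomes 2
  Position 12 ')': depth becomes 1
  Position 13 ')': depth becomes 0
  Position 14 '(': depth becomes 1
  Position 15 '(': depth becomes 2
  Position 16 ')': depth becomes 1
  Position 17 '(': depth becomes 2
  Position 18 ')': depth becomes 1
  Position 19 '(': depth becomes 2
  Position 20 ')': depth becomes 1
  Position 21 ')': depth becomes 0
Maximum depth reached: 2

2


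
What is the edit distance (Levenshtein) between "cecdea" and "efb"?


Computing edit distance: "cecdea" -> "efb"
DP table:
           e    f    b
      0    1    2    3
  c   1    1    2    3
  e   2    1    2    3
  c   3    2    2    3
  d   4    3    3    3
  e   5    4    4    4
  a   6    5    5    5
Edit distance = dp[6][3] = 5

5


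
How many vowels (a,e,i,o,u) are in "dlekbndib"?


Input: dlekbndib
Checking each character:
  'd' at position 0: consonant
  'l' at position 1: consonant
  'e' at position 2: vowel (running total: 1)
  'k' at position 3: consonant
  'b' at position 4: consonant
  'n' at position 5: consonant
  'd' at position 6: consonant
  'i' at position 7: vowel (running total: 2)
  'b' at position 8: consonant
Total vowels: 2

2


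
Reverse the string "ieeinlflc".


Input: ieeinlflc
Reading characters right to left:
  Position 8: 'c'
  Position 7: 'l'
  Position 6: 'f'
  Position 5: 'l'
  Position 4: 'n'
  Position 3: 'i'
  Position 2: 'e'
  Position 1: 'e'
  Position 0: 'i'
Reversed: clflnieei

clflnieei


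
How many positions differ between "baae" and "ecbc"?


Comparing "baae" and "ecbc" position by position:
  Position 0: 'b' vs 'e' => DIFFER
  Position 1: 'a' vs 'c' => DIFFER
  Position 2: 'a' vs 'b' => DIFFER
  Position 3: 'e' vs 'c' => DIFFER
Positions that differ: 4

4


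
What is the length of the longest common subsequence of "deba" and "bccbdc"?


LCS of "deba" and "bccbdc"
DP table:
           b    c    c    b    d    c
      0    0    0    0    0    0    0
  d   0    0    0    0    0    1    1
  e   0    0    0    0    0    1    1
  b   0    1    1    1    1    1    1
  a   0    1    1    1    1    1    1
LCS length = dp[4][6] = 1

1


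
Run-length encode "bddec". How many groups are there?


Input: bddec
Scanning for consecutive runs:
  Group 1: 'b' x 1 (positions 0-0)
  Group 2: 'd' x 2 (positions 1-2)
  Group 3: 'e' x 1 (positions 3-3)
  Group 4: 'c' x 1 (positions 4-4)
Total groups: 4

4


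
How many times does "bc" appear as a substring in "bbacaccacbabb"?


Searching for "bc" in "bbacaccacbabb"
Scanning each position:
  Position 0: "bb" => no
  Position 1: "ba" => no
  Position 2: "ac" => no
  Position 3: "ca" => no
  Position 4: "ac" => no
  Position 5: "cc" => no
  Position 6: "ca" => no
  Position 7: "ac" => no
  Position 8: "cb" => no
  Position 9: "ba" => no
  Position 10: "ab" => no
  Position 11: "bb" => no
Total occurrences: 0

0


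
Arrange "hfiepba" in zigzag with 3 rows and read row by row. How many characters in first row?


Zigzag "hfiepba" into 3 rows:
Placing characters:
  'h' => row 0
  'f' => row 1
  'i' => row 2
  'e' => row 1
  'p' => row 0
  'b' => row 1
  'a' => row 2
Rows:
  Row 0: "hp"
  Row 1: "feb"
  Row 2: "ia"
First row length: 2

2


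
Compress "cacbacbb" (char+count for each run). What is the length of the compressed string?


Input: cacbacbb
Runs:
  'c' x 1 => "c1"
  'a' x 1 => "a1"
  'c' x 1 => "c1"
  'b' x 1 => "b1"
  'a' x 1 => "a1"
  'c' x 1 => "c1"
  'b' x 2 => "b2"
Compressed: "c1a1c1b1a1c1b2"
Compressed length: 14

14


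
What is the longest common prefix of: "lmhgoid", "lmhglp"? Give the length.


Words: lmhgoid, lmhglp
  Position 0: all 'l' => match
  Position 1: all 'm' => match
  Position 2: all 'h' => match
  Position 3: all 'g' => match
  Position 4: ('o', 'l') => mismatch, stop
LCP = "lmhg" (length 4)

4


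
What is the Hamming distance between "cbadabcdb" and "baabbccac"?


Comparing "cbadabcdb" and "baabbccac" position by position:
  Position 0: 'c' vs 'b' => differ
  Position 1: 'b' vs 'a' => differ
  Position 2: 'a' vs 'a' => same
  Position 3: 'd' vs 'b' => differ
  Position 4: 'a' vs 'b' => differ
  Position 5: 'b' vs 'c' => differ
  Position 6: 'c' vs 'c' => same
  Position 7: 'd' vs 'a' => differ
  Position 8: 'b' vs 'c' => differ
Total differences (Hamming distance): 7

7


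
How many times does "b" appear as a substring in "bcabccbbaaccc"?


Searching for "b" in "bcabccbbaaccc"
Scanning each position:
  Position 0: "b" => MATCH
  Position 1: "c" => no
  Position 2: "a" => no
  Position 3: "b" => MATCH
  Position 4: "c" => no
  Position 5: "c" => no
  Position 6: "b" => MATCH
  Position 7: "b" => MATCH
  Position 8: "a" => no
  Position 9: "a" => no
  Position 10: "c" => no
  Position 11: "c" => no
  Position 12: "c" => no
Total occurrences: 4

4


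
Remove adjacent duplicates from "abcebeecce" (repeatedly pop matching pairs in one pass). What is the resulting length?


Input: abcebeecce
Stack-based adjacent duplicate removal:
  Read 'a': push. Stack: a
  Read 'b': push. Stack: ab
  Read 'c': push. Stack: abc
  Read 'e': push. Stack: abce
  Read 'b': push. Stack: abceb
  Read 'e': push. Stack: abcebe
  Read 'e': matches stack top 'e' => pop. Stack: abceb
  Read 'c': push. Stack: abcebc
  Read 'c': matches stack top 'c' => pop. Stack: abceb
  Read 'e': push. Stack: abcebe
Final stack: "abcebe" (length 6)

6


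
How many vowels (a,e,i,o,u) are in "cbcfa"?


Input: cbcfa
Checking each character:
  'c' at position 0: consonant
  'b' at position 1: consonant
  'c' at position 2: consonant
  'f' at position 3: consonant
  'a' at position 4: vowel (running total: 1)
Total vowels: 1

1


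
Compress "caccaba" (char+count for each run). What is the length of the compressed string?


Input: caccaba
Runs:
  'c' x 1 => "c1"
  'a' x 1 => "a1"
  'c' x 2 => "c2"
  'a' x 1 => "a1"
  'b' x 1 => "b1"
  'a' x 1 => "a1"
Compressed: "c1a1c2a1b1a1"
Compressed length: 12

12


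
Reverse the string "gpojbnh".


Input: gpojbnh
Reading characters right to left:
  Position 6: 'h'
  Position 5: 'n'
  Position 4: 'b'
  Position 3: 'j'
  Position 2: 'o'
  Position 1: 'p'
  Position 0: 'g'
Reversed: hnbjopg

hnbjopg


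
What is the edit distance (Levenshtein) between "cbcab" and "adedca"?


Computing edit distance: "cbcab" -> "adedca"
DP table:
           a    d    e    d    c    a
      0    1    2    3    4    5    6
  c   1    1    2    3    4    4    5
  b   2    2    2    3    4    5    5
  c   3    3    3    3    4    4    5
  a   4    3    4    4    4    5    4
  b   5    4    4    5    5    5    5
Edit distance = dp[5][6] = 5

5


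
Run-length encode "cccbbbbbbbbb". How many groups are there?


Input: cccbbbbbbbbb
Scanning for consecutive runs:
  Group 1: 'c' x 3 (positions 0-2)
  Group 2: 'b' x 9 (positions 3-11)
Total groups: 2

2


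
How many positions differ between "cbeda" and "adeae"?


Comparing "cbeda" and "adeae" position by position:
  Position 0: 'c' vs 'a' => DIFFER
  Position 1: 'b' vs 'd' => DIFFER
  Position 2: 'e' vs 'e' => same
  Position 3: 'd' vs 'a' => DIFFER
  Position 4: 'a' vs 'e' => DIFFER
Positions that differ: 4

4


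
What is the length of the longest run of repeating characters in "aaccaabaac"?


Input: "aaccaabaac"
Scanning for longest run:
  Position 1 ('a'): continues run of 'a', length=2
  Position 2 ('c'): new char, reset run to 1
  Position 3 ('c'): continues run of 'c', length=2
  Position 4 ('a'): new char, reset run to 1
  Position 5 ('a'): continues run of 'a', length=2
  Position 6 ('b'): new char, reset run to 1
  Position 7 ('a'): new char, reset run to 1
  Position 8 ('a'): continues run of 'a', length=2
  Position 9 ('c'): new char, reset run to 1
Longest run: 'a' with length 2

2


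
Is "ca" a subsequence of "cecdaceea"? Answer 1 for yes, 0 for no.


Check if "ca" is a subsequence of "cecdaceea"
Greedy scan:
  Position 0 ('c'): matches sub[0] = 'c'
  Position 1 ('e'): no match needed
  Position 2 ('c'): no match needed
  Position 3 ('d'): no match needed
  Position 4 ('a'): matches sub[1] = 'a'
  Position 5 ('c'): no match needed
  Position 6 ('e'): no match needed
  Position 7 ('e'): no match needed
  Position 8 ('a'): no match needed
All 2 characters matched => is a subsequence

1


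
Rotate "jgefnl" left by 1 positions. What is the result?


Input: "jgefnl", rotate left by 1
First 1 characters: "j"
Remaining characters: "gefnl"
Concatenate remaining + first: "gefnl" + "j" = "gefnlj"

gefnlj


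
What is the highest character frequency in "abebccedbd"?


Input: abebccedbd
Character counts:
  'a': 1
  'b': 3
  'c': 2
  'd': 2
  'e': 2
Maximum frequency: 3

3


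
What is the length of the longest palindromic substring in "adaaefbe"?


Input: "adaaefbe"
Checking substrings for palindromes:
  [0:3] "ada" (len 3) => palindrome
  [2:4] "aa" (len 2) => palindrome
Longest palindromic substring: "ada" with length 3

3


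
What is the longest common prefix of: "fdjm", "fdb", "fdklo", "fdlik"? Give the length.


Words: fdjm, fdb, fdklo, fdlik
  Position 0: all 'f' => match
  Position 1: all 'd' => match
  Position 2: ('j', 'b', 'k', 'l') => mismatch, stop
LCP = "fd" (length 2)

2


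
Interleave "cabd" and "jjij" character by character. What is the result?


Interleaving "cabd" and "jjij":
  Position 0: 'c' from first, 'j' from second => "cj"
  Position 1: 'a' from first, 'j' from second => "aj"
  Position 2: 'b' from first, 'i' from second => "bi"
  Position 3: 'd' from first, 'j' from second => "dj"
Result: cjajbidj

cjajbidj


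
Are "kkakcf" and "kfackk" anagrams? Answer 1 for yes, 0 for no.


Strings: "kkakcf", "kfackk"
Sorted first:  acfkkk
Sorted second: acfkkk
Sorted forms match => anagrams

1


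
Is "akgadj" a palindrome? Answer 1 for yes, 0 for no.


Input: akgadj
Reversed: jdagka
  Compare pos 0 ('a') with pos 5 ('j'): MISMATCH
  Compare pos 1 ('k') with pos 4 ('d'): MISMATCH
  Compare pos 2 ('g') with pos 3 ('a'): MISMATCH
Result: not a palindrome

0


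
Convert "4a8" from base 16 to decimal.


Input: "4a8" in base 16
Positional expansion:
  Digit '4' (value 4) x 16^2 = 1024
  Digit 'a' (value 10) x 16^1 = 160
  Digit '8' (value 8) x 16^0 = 8
Sum = 1192

1192


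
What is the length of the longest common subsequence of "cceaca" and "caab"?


LCS of "cceaca" and "caab"
DP table:
           c    a    a    b
      0    0    0    0    0
  c   0    1    1    1    1
  c   0    1    1    1    1
  e   0    1    1    1    1
  a   0    1    2    2    2
  c   0    1    2    2    2
  a   0    1    2    3    3
LCS length = dp[6][4] = 3

3


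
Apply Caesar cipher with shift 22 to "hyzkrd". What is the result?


Caesar cipher: shift "hyzkrd" by 22
  'h' (pos 7) + 22 = pos 3 = 'd'
  'y' (pos 24) + 22 = pos 20 = 'u'
  'z' (pos 25) + 22 = pos 21 = 'v'
  'k' (pos 10) + 22 = pos 6 = 'g'
  'r' (pos 17) + 22 = pos 13 = 'n'
  'd' (pos 3) + 22 = pos 25 = 'z'
Result: duvgnz

duvgnz


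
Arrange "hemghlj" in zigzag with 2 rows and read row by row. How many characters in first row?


Zigzag "hemghlj" into 2 rows:
Placing characters:
  'h' => row 0
  'e' => row 1
  'm' => row 0
  'g' => row 1
  'h' => row 0
  'l' => row 1
  'j' => row 0
Rows:
  Row 0: "hmhj"
  Row 1: "egl"
First row length: 4

4


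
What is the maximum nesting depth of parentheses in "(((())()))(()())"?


Input: "(((())()))(()())"
Tracking depth:
  Position 0 '(': depth becomes 1
  Position 1 '(': depth becomes 2
  Position 2 '(': depth becomes 3
  Position 3 '(': depth becomes 4
  Position 4 ')': depth becomes 3
  Position 5 ')': depth becomes 2
  Position 6 '(': depth becomes 3
  Position 7 ')': depth becomes 2
  Position 8 ')': depth becomes 1
  Position 9 ')': depth becomes 0
  Position 10 '(': depth becomes 1
  Position 11 '(': depth becomes 2
  Position 12 ')': depth becomes 1
  Position 13 '(': depth becomes 2
  Position 14 ')': depth becomes 1
  Position 15 ')': depth becomes 0
Maximum depth reached: 4

4


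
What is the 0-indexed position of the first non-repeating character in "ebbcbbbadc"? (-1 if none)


Input: ebbcbbbadc
Character frequencies:
  'a': 1
  'b': 5
  'c': 2
  'd': 1
  'e': 1
Scanning left to right for freq == 1:
  Position 0 ('e'): unique! => answer = 0

0


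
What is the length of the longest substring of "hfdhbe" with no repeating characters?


Input: "hfdhbe"
Sliding window (track last position of each char):
  Position 0 ('h'): window [0,0] length 1 -- new best
  Position 1 ('f'): window [0,1] length 2 -- new best
  Position 2 ('d'): window [0,2] length 3 -- new best
  Position 3 ('h'): repeat (last at 0), move window start to 1
  Position 3 ('h'): window [1,3] length 3
  Position 4 ('b'): window [1,4] length 4 -- new best
  Position 5 ('e'): window [1,5] length 5 -- new best
Longest substring with no repeats: "fdhbe" with length 5

5


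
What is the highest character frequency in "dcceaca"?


Input: dcceaca
Character counts:
  'a': 2
  'c': 3
  'd': 1
  'e': 1
Maximum frequency: 3

3


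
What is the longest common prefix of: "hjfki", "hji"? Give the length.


Words: hjfki, hji
  Position 0: all 'h' => match
  Position 1: all 'j' => match
  Position 2: ('f', 'i') => mismatch, stop
LCP = "hj" (length 2)

2


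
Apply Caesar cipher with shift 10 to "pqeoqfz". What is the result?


Caesar cipher: shift "pqeoqfz" by 10
  'p' (pos 15) + 10 = pos 25 = 'z'
  'q' (pos 16) + 10 = pos 0 = 'a'
  'e' (pos 4) + 10 = pos 14 = 'o'
  'o' (pos 14) + 10 = pos 24 = 'y'
  'q' (pos 16) + 10 = pos 0 = 'a'
  'f' (pos 5) + 10 = pos 15 = 'p'
  'z' (pos 25) + 10 = pos 9 = 'j'
Result: zaoyapj

zaoyapj


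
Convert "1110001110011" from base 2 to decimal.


Input: "1110001110011" in base 2
Positional expansion:
  Digit '1' (value 1) x 2^12 = 4096
  Digit '1' (value 1) x 2^11 = 2048
  Digit '1' (value 1) x 2^10 = 1024
  Digit '0' (value 0) x 2^9 = 0
  Digit '0' (value 0) x 2^8 = 0
  Digit '0' (value 0) x 2^7 = 0
  Digit '1' (value 1) x 2^6 = 64
  Digit '1' (value 1) x 2^5 = 32
  Digit '1' (value 1) x 2^4 = 16
  Digit '0' (value 0) x 2^3 = 0
  Digit '0' (value 0) x 2^2 = 0
  Digit '1' (value 1) x 2^1 = 2
  Digit '1' (value 1) x 2^0 = 1
Sum = 7283

7283


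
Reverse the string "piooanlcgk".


Input: piooanlcgk
Reading characters right to left:
  Position 9: 'k'
  Position 8: 'g'
  Position 7: 'c'
  Position 6: 'l'
  Position 5: 'n'
  Position 4: 'a'
  Position 3: 'o'
  Position 2: 'o'
  Position 1: 'i'
  Position 0: 'p'
Reversed: kgclnaooip

kgclnaooip


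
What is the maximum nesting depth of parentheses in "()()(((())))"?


Input: "()()(((())))"
Tracking depth:
  Position 0 '(': depth becomes 1
  Position 1 ')': depth becomes 0
  Position 2 '(': depth becomes 1
  Position 3 ')': depth becomes 0
  Position 4 '(': depth becomes 1
  Position 5 '(': depth becomes 2
  Position 6 '(': depth becomes 3
  Position 7 '(': depth becomes 4
  Position 8 ')': depth becomes 3
  Position 9 ')': depth becomes 2
  Position 10 ')': depth becomes 1
  Position 11 ')': depth becomes 0
Maximum depth reached: 4

4


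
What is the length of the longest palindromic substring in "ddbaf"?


Input: "ddbaf"
Checking substrings for palindromes:
  [0:2] "dd" (len 2) => palindrome
Longest palindromic substring: "dd" with length 2

2


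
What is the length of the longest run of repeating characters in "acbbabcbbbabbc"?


Input: "acbbabcbbbabbc"
Scanning for longest run:
  Position 1 ('c'): new char, reset run to 1
  Position 2 ('b'): new char, reset run to 1
  Position 3 ('b'): continues run of 'b', length=2
  Position 4 ('a'): new char, reset run to 1
  Position 5 ('b'): new char, reset run to 1
  Position 6 ('c'): new char, reset run to 1
  Position 7 ('b'): new char, reset run to 1
  Position 8 ('b'): continues run of 'b', length=2
  Position 9 ('b'): continues run of 'b', length=3
  Position 10 ('a'): new char, reset run to 1
  Position 11 ('b'): new char, reset run to 1
  Position 12 ('b'): continues run of 'b', length=2
  Position 13 ('c'): new char, reset run to 1
Longest run: 'b' with length 3

3
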